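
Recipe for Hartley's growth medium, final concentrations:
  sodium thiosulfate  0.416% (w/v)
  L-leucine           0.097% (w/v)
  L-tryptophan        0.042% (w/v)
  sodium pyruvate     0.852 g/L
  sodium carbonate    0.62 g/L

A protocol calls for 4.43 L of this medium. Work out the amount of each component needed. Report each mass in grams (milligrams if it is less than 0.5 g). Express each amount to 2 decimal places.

sodium thiosulfate 18.43 g; L-leucine 4.30 g; L-tryptophan 1.86 g; sodium pyruvate 3.77 g; sodium carbonate 2.75 g

Working volume: 4.43 L.
sodium thiosulfate: 0.416 g per 100 mL × 4430 mL ÷ 100 = 18.43 g
L-leucine: 0.097% w/v = 0.97 g/L → 0.97 × 4.43 L = 4.30 g
L-tryptophan: 0.042% w/v = 0.42 g/L → 0.42 × 4.43 L = 1.86 g
sodium pyruvate: 0.852 g/L × 4.43 L = 3.77 g
sodium carbonate: 0.62 g/L × 4.43 L = 2.75 g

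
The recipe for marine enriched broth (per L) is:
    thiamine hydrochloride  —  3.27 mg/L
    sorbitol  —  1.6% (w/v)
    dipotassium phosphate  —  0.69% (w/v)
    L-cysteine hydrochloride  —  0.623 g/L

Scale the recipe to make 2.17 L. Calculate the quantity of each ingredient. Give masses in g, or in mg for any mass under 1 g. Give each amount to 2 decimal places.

thiamine hydrochloride 7.10 mg; sorbitol 34.72 g; dipotassium phosphate 14.97 g; L-cysteine hydrochloride 1.35 g

Scale factor relative to 1 L: 2.17.
thiamine hydrochloride: 3.27 mg/L × 2.17 L = 7.10 mg
sorbitol: 1.6% w/v = 16 g/L → 16 × 2.17 L = 34.72 g
dipotassium phosphate: 0.69% w/v = 6.9 g/L → 6.9 × 2.17 L = 14.97 g
L-cysteine hydrochloride: 0.623 g/L × 2.17 L = 1.35 g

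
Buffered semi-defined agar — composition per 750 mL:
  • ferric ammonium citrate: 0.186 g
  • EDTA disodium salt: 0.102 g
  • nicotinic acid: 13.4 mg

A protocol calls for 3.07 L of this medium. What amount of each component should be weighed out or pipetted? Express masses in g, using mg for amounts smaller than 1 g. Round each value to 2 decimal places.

ferric ammonium citrate 761.36 mg; EDTA disodium salt 417.52 mg; nicotinic acid 54.85 mg

Scale factor = 3070 mL / 750 mL = 4.09333.
ferric ammonium citrate: 0.186 g × (3070 mL / 750 mL) = 0.76136 g = 761.36 mg
EDTA disodium salt: 0.102 g × (3070 mL / 750 mL) = 0.41752 g = 417.52 mg
nicotinic acid: 13.4 mg × (3070 mL / 750 mL) = 54.85 mg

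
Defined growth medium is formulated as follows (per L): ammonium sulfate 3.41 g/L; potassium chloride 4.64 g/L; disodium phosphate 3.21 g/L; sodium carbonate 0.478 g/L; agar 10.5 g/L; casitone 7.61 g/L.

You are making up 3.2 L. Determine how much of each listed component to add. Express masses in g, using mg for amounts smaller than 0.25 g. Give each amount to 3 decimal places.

Scale factor relative to 1 L: 3.2.
ammonium sulfate: 3.41 g/L × 3.2 L = 10.912 g
potassium chloride: 4.64 g/L × 3.2 L = 14.848 g
disodium phosphate: 3.21 g/L × 3.2 L = 10.272 g
sodium carbonate: 0.478 g/L × 3.2 L = 1.530 g
agar: 10.5 g/L × 3.2 L = 33.600 g
casitone: 7.61 g/L × 3.2 L = 24.352 g

ammonium sulfate 10.912 g; potassium chloride 14.848 g; disodium phosphate 10.272 g; sodium carbonate 1.530 g; agar 33.600 g; casitone 24.352 g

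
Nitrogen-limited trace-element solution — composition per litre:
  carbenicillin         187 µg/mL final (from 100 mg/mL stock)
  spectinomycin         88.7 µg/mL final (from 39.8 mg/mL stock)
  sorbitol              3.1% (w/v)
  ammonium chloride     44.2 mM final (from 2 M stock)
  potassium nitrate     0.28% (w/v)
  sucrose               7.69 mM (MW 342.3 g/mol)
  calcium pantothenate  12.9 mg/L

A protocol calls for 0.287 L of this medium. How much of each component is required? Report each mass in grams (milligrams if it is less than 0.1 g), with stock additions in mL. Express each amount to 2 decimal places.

Working volume: 0.287 L.
carbenicillin: dilute stock: 187 µg/mL × 287 mL ÷ 100000 µg/mL = 0.54 mL
spectinomycin: C1V1 = C2V2 → 88.7 µg/mL × 287 mL ÷ 39800 µg/mL = 0.64 mL
sorbitol: 3.1% w/v = 31 g/L → 31 × 0.287 L = 8.90 g
ammonium chloride: dilute stock: 44.2 mM × 287 mL ÷ 2000 mM = 6.34 mL
potassium nitrate: 0.28% w/v = 2.8 g/L → 2.8 × 0.287 L = 0.80 g
sucrose: 7.69 mmol/L × 342.3 g/mol × 0.287 L ÷ 1000 = 0.76 g
calcium pantothenate: 12.9 mg/L × 0.287 L = 3.70 mg

carbenicillin 0.54 mL; spectinomycin 0.64 mL; sorbitol 8.90 g; ammonium chloride 6.34 mL; potassium nitrate 0.80 g; sucrose 0.76 g; calcium pantothenate 3.70 mg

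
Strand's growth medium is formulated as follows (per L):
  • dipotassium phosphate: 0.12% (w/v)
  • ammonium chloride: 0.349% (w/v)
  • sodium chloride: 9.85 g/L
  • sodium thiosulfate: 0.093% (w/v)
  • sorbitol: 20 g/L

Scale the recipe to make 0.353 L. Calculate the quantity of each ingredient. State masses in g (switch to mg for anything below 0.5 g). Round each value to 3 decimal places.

Working volume: 0.353 L.
dipotassium phosphate: 0.12 g per 100 mL × 353 mL ÷ 100 = 0.4236 g = 423.600 mg
ammonium chloride: 0.349% w/v = 3.49 g/L → 3.49 × 0.353 L = 1.232 g
sodium chloride: 9.85 g/L × 0.353 L = 3.477 g
sodium thiosulfate: 0.093 g per 100 mL × 353 mL ÷ 100 = 0.32829 g = 328.290 mg
sorbitol: 20 g/L × 0.353 L = 7.060 g

dipotassium phosphate 423.600 mg; ammonium chloride 1.232 g; sodium chloride 3.477 g; sodium thiosulfate 328.290 mg; sorbitol 7.060 g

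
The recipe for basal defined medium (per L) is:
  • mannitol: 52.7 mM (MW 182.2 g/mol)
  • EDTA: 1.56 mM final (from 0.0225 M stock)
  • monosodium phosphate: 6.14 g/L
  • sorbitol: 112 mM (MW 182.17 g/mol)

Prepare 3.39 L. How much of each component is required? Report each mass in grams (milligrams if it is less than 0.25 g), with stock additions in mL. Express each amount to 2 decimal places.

Scale factor relative to 1 L: 3.39.
mannitol: 52.7 mmol/L × 182.2 g/mol × 3.39 L ÷ 1000 = 32.55 g
EDTA: V = C2·V2/C1 = 1.56 mM × 3390 mL ÷ 22.5 mM = 235.04 mL
monosodium phosphate: 6.14 g/L × 3.39 L = 20.81 g
sorbitol: 112 mmol/L × 182.17 g/mol × 3.39 L ÷ 1000 = 69.17 g

mannitol 32.55 g; EDTA 235.04 mL; monosodium phosphate 20.81 g; sorbitol 69.17 g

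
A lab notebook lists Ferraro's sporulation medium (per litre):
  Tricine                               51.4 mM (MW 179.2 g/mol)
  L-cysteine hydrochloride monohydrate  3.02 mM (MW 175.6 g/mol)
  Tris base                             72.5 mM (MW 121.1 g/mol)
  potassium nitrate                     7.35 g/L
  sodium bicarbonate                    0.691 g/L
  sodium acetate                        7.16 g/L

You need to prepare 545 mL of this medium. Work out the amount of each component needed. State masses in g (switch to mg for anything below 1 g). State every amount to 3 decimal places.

Tricine 5.020 g; L-cysteine hydrochloride monohydrate 289.020 mg; Tris base 4.785 g; potassium nitrate 4.006 g; sodium bicarbonate 376.595 mg; sodium acetate 3.902 g

Scale factor relative to 1 L: 0.545.
Tricine: 51.4 mmol/L × 179.2 g/mol × 0.545 L ÷ 1000 = 5.020 g
L-cysteine hydrochloride monohydrate: 3.02 mmol/L × 175.6 mg/mmol × 0.545 L = 289.020 mg
Tris base: 72.5 mmol/L × 121.1 g/mol × 0.545 L ÷ 1000 = 4.785 g
potassium nitrate: 7.35 g/L × 0.545 L = 4.006 g
sodium bicarbonate: 0.691 g/L × 0.545 L = 0.376595 g = 376.595 mg
sodium acetate: 7.16 g/L × 0.545 L = 3.902 g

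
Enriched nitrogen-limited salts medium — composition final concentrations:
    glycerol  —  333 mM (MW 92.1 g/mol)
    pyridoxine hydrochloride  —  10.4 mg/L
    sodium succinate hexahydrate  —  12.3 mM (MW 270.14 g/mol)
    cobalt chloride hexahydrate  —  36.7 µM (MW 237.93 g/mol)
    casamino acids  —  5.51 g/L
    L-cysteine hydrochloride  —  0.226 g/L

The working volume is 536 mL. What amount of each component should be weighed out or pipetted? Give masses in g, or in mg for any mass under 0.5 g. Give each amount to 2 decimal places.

Scale factor relative to 1 L: 0.536.
glycerol: 333 mmol/L × 92.1 g/mol × 0.536 L ÷ 1000 = 16.44 g
pyridoxine hydrochloride: 10.4 mg/L × 0.536 L = 5.57 mg
sodium succinate hexahydrate: 12.3 mmol/L × 270.14 g/mol × 0.536 L ÷ 1000 = 1.78 g
cobalt chloride hexahydrate: 36.7 µmol/L × 237.93 g/mol × 0.536 L ÷ 1000 = 4.68 mg
casamino acids: 5.51 g/L × 0.536 L = 2.95 g
L-cysteine hydrochloride: 0.226 g/L × 0.536 L = 0.121136 g = 121.14 mg

glycerol 16.44 g; pyridoxine hydrochloride 5.57 mg; sodium succinate hexahydrate 1.78 g; cobalt chloride hexahydrate 4.68 mg; casamino acids 2.95 g; L-cysteine hydrochloride 121.14 mg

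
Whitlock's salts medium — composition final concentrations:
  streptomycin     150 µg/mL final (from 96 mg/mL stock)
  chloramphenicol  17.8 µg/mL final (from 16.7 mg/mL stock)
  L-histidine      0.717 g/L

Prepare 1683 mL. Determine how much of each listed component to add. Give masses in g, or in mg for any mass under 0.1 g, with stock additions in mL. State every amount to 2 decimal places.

streptomycin 2.63 mL; chloramphenicol 1.79 mL; L-histidine 1.21 g

Working volume: 1683 mL = 1.683 L.
streptomycin: C1V1 = C2V2 → 150 µg/mL × 1683 mL ÷ 96000 µg/mL = 2.63 mL
chloramphenicol: V = C2·V2/C1 = 17.8 µg/mL × 1683 mL ÷ 16700 µg/mL = 1.79 mL
L-histidine: 0.717 g/L × 1.683 L = 1.21 g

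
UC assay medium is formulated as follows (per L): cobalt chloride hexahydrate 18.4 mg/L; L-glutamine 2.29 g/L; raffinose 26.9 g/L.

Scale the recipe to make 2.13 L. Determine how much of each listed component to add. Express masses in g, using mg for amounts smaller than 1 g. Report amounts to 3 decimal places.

Working volume: 2.13 L.
cobalt chloride hexahydrate: 18.4 mg/L × 2.13 L = 39.192 mg
L-glutamine: 2.29 g/L × 2.13 L = 4.878 g
raffinose: 26.9 g/L × 2.13 L = 57.297 g

cobalt chloride hexahydrate 39.192 mg; L-glutamine 4.878 g; raffinose 57.297 g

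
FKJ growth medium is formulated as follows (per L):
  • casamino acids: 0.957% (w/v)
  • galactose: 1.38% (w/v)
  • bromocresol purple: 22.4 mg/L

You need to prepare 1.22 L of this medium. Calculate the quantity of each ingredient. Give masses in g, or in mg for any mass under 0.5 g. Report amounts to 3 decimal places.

casamino acids 11.675 g; galactose 16.836 g; bromocresol purple 27.328 mg

Scale factor relative to 1 L: 1.22.
casamino acids: 0.957% w/v = 9.57 g/L → 9.57 × 1.22 L = 11.675 g
galactose: 1.38% w/v = 13.8 g/L → 13.8 × 1.22 L = 16.836 g
bromocresol purple: 22.4 mg/L × 1.22 L = 27.328 mg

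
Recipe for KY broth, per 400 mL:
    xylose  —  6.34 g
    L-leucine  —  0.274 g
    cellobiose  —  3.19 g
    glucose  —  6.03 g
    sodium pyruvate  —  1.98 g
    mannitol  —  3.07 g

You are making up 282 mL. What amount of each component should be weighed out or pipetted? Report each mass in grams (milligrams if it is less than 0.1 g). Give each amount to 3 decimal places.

xylose 4.470 g; L-leucine 0.193 g; cellobiose 2.249 g; glucose 4.251 g; sodium pyruvate 1.396 g; mannitol 2.164 g

Scale factor = 282 mL / 400 mL = 0.705.
xylose: 6.34 g × (282 mL / 400 mL) = 4.470 g
L-leucine: 0.274 g × (282 mL / 400 mL) = 0.193 g
cellobiose: 3.19 g × (282 mL / 400 mL) = 2.249 g
glucose: 6.03 g × (282 mL / 400 mL) = 4.251 g
sodium pyruvate: 1.98 g × (282 mL / 400 mL) = 1.396 g
mannitol: 3.07 g × (282 mL / 400 mL) = 2.164 g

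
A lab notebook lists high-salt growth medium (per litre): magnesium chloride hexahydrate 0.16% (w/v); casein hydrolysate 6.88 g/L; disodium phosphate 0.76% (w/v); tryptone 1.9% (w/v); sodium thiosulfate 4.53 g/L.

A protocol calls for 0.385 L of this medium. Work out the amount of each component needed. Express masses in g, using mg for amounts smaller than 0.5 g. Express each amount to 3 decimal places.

Working volume: 0.385 L.
magnesium chloride hexahydrate: 0.16% w/v = 1.6 g/L → 1.6 × 0.385 L = 0.616 g
casein hydrolysate: 6.88 g/L × 0.385 L = 2.649 g
disodium phosphate: 0.76% w/v = 7.6 g/L → 7.6 × 0.385 L = 2.926 g
tryptone: 1.9% w/v = 19 g/L → 19 × 0.385 L = 7.315 g
sodium thiosulfate: 4.53 g/L × 0.385 L = 1.744 g

magnesium chloride hexahydrate 0.616 g; casein hydrolysate 2.649 g; disodium phosphate 2.926 g; tryptone 7.315 g; sodium thiosulfate 1.744 g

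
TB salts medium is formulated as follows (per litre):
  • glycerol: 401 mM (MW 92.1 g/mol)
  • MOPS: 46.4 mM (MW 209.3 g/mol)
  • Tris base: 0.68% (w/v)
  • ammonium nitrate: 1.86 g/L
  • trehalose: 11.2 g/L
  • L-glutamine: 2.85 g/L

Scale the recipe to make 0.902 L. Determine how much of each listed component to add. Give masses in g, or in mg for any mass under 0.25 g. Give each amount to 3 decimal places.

Scale factor relative to 1 L: 0.902.
glycerol: 401 mmol/L × 92.1 g/mol × 0.902 L ÷ 1000 = 33.313 g
MOPS: 46.4 mmol/L × 209.3 g/mol × 0.902 L ÷ 1000 = 8.760 g
Tris base: 0.68 g per 100 mL × 902 mL ÷ 100 = 6.134 g
ammonium nitrate: 1.86 g/L × 0.902 L = 1.678 g
trehalose: 11.2 g/L × 0.902 L = 10.102 g
L-glutamine: 2.85 g/L × 0.902 L = 2.571 g

glycerol 33.313 g; MOPS 8.760 g; Tris base 6.134 g; ammonium nitrate 1.678 g; trehalose 10.102 g; L-glutamine 2.571 g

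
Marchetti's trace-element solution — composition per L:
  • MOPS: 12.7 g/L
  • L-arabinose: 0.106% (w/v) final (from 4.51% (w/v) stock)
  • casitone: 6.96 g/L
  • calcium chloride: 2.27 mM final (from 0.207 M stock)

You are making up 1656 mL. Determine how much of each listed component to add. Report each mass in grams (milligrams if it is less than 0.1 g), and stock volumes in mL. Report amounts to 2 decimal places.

Target volume = 1656 mL = 1.656 L.
MOPS: 12.7 g/L × 1.656 L = 21.03 g
L-arabinose: dilute stock: 0.106% ÷ 4.51% × 1656 mL = 38.92 mL
casitone: 6.96 g/L × 1.656 L = 11.53 g
calcium chloride: dilute stock: 2.27 mM × 1656 mL ÷ 207 mM = 18.16 mL

MOPS 21.03 g; L-arabinose 38.92 mL; casitone 11.53 g; calcium chloride 18.16 mL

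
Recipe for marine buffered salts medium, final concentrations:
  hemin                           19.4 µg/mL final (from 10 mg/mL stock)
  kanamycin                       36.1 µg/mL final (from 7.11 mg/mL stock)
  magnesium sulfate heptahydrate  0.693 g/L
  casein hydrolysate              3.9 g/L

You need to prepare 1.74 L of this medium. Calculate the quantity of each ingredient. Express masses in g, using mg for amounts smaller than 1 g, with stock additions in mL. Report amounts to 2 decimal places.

Scale factor relative to 1 L: 1.74.
hemin: C1V1 = C2V2 → 19.4 µg/mL × 1740 mL ÷ 10000 µg/mL = 3.38 mL
kanamycin: V = C2·V2/C1 = 36.1 µg/mL × 1740 mL ÷ 7110 µg/mL = 8.83 mL
magnesium sulfate heptahydrate: 0.693 g/L × 1.74 L = 1.21 g
casein hydrolysate: 3.9 g/L × 1.74 L = 6.79 g

hemin 3.38 mL; kanamycin 8.83 mL; magnesium sulfate heptahydrate 1.21 g; casein hydrolysate 6.79 g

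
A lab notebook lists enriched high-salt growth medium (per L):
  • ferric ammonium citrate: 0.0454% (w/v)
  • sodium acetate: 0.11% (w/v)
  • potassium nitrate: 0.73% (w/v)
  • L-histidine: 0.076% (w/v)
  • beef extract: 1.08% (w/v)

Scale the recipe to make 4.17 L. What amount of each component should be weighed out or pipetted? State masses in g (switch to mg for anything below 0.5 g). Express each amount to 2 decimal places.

ferric ammonium citrate 1.89 g; sodium acetate 4.59 g; potassium nitrate 30.44 g; L-histidine 3.17 g; beef extract 45.04 g

Scale factor relative to 1 L: 4.17.
ferric ammonium citrate: 0.0454% w/v = 0.454 g/L → 0.454 × 4.17 L = 1.89 g
sodium acetate: 0.11% w/v = 1.1 g/L → 1.1 × 4.17 L = 4.59 g
potassium nitrate: 0.73 g per 100 mL × 4170 mL ÷ 100 = 30.44 g
L-histidine: 0.076 g per 100 mL × 4170 mL ÷ 100 = 3.17 g
beef extract: 1.08% w/v = 10.8 g/L → 10.8 × 4.17 L = 45.04 g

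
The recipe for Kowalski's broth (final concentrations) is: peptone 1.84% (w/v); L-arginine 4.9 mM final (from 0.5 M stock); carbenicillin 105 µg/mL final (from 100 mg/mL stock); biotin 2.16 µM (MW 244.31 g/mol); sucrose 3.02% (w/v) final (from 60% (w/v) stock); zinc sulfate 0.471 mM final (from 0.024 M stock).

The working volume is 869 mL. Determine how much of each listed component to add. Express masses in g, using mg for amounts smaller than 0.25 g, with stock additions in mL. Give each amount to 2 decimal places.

Working volume: 869 mL = 0.869 L.
peptone: 1.84% w/v = 18.4 g/L → 18.4 × 0.869 L = 15.99 g
L-arginine: C1V1 = C2V2 → 4.9 mM × 869 mL ÷ 500 mM = 8.52 mL
carbenicillin: C1V1 = C2V2 → 105 µg/mL × 869 mL ÷ 100000 µg/mL = 0.91 mL
biotin: 2.16 µmol/L × 244.31 g/mol × 0.869 L ÷ 1000 = 0.46 mg
sucrose: C1V1 = C2V2 → 3.02% ÷ 60% × 869 mL = 43.74 mL
zinc sulfate: dilute stock: 0.471 mM × 869 mL ÷ 24 mM = 17.05 mL

peptone 15.99 g; L-arginine 8.52 mL; carbenicillin 0.91 mL; biotin 0.46 mg; sucrose 43.74 mL; zinc sulfate 17.05 mL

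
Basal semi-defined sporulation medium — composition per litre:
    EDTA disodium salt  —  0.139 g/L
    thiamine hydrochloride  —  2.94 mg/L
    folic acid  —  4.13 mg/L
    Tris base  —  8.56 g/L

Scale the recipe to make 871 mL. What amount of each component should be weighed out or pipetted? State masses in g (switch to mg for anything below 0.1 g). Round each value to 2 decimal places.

EDTA disodium salt 0.12 g; thiamine hydrochloride 2.56 mg; folic acid 3.60 mg; Tris base 7.46 g

Target volume = 871 mL = 0.871 L.
EDTA disodium salt: 0.139 g/L × 0.871 L = 0.12 g
thiamine hydrochloride: 2.94 mg/L × 0.871 L = 2.56 mg
folic acid: 4.13 mg/L × 0.871 L = 3.60 mg
Tris base: 8.56 g/L × 0.871 L = 7.46 g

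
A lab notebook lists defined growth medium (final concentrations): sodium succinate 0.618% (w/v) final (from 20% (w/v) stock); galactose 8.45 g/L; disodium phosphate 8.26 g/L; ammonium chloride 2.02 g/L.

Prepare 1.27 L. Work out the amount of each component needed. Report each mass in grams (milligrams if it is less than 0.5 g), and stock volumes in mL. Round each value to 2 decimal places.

sodium succinate 39.24 mL; galactose 10.73 g; disodium phosphate 10.49 g; ammonium chloride 2.57 g

Working volume: 1.27 L.
sodium succinate: dilute stock: 0.618% ÷ 20% × 1270 mL = 39.24 mL
galactose: 8.45 g/L × 1.27 L = 10.73 g
disodium phosphate: 8.26 g/L × 1.27 L = 10.49 g
ammonium chloride: 2.02 g/L × 1.27 L = 2.57 g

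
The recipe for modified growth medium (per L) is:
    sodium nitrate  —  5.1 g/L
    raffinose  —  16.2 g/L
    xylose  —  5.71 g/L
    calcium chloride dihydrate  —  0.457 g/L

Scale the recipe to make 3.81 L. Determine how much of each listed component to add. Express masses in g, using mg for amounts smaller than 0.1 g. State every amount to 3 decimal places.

sodium nitrate 19.431 g; raffinose 61.722 g; xylose 21.755 g; calcium chloride dihydrate 1.741 g

Scale factor relative to 1 L: 3.81.
sodium nitrate: 5.1 g/L × 3.81 L = 19.431 g
raffinose: 16.2 g/L × 3.81 L = 61.722 g
xylose: 5.71 g/L × 3.81 L = 21.755 g
calcium chloride dihydrate: 0.457 g/L × 3.81 L = 1.741 g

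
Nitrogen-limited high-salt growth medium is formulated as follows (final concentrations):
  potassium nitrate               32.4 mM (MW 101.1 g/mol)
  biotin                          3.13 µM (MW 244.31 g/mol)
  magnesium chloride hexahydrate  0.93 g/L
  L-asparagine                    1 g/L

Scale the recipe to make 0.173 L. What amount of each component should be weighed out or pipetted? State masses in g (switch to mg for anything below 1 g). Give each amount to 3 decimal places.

potassium nitrate 566.686 mg; biotin 0.132 mg; magnesium chloride hexahydrate 160.890 mg; L-asparagine 173.000 mg

Scale factor relative to 1 L: 0.173.
potassium nitrate: 32.4 mmol/L × 101.1 mg/mmol × 0.173 L = 566.686 mg
biotin: 3.13 µmol/L × 244.31 g/mol × 0.173 L ÷ 1000 = 0.132 mg
magnesium chloride hexahydrate: 0.93 g/L × 0.173 L = 0.16089 g = 160.890 mg
L-asparagine: 1 g/L × 0.173 L = 0.173 g = 173.000 mg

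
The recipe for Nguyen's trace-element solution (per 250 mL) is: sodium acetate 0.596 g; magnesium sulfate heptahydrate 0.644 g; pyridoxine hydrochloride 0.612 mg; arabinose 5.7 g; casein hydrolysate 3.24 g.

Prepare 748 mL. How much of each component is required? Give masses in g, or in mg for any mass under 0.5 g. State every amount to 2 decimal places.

Ratio of target to recipe volume: 748 / 250 = 2.992.
sodium acetate: 0.596 g × (748 mL / 250 mL) = 1.78 g
magnesium sulfate heptahydrate: 0.644 g × (748 mL / 250 mL) = 1.93 g
pyridoxine hydrochloride: 0.612 mg × (748 mL / 250 mL) = 1.83 mg
arabinose: 5.7 g × (748 mL / 250 mL) = 17.05 g
casein hydrolysate: 3.24 g × (748 mL / 250 mL) = 9.69 g

sodium acetate 1.78 g; magnesium sulfate heptahydrate 1.93 g; pyridoxine hydrochloride 1.83 mg; arabinose 17.05 g; casein hydrolysate 9.69 g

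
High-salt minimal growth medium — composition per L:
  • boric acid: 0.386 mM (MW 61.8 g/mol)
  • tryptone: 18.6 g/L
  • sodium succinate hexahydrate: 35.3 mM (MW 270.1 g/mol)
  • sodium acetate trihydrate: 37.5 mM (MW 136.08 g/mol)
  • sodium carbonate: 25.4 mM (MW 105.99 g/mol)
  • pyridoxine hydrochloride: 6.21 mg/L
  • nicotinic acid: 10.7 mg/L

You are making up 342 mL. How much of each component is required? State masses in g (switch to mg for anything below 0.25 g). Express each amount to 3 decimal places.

Working volume: 342 mL = 0.342 L.
boric acid: 0.386 mmol/L × 61.8 mg/mmol × 0.342 L = 8.158 mg
tryptone: 18.6 g/L × 0.342 L = 6.361 g
sodium succinate hexahydrate: 35.3 mmol/L × 270.1 g/mol × 0.342 L ÷ 1000 = 3.261 g
sodium acetate trihydrate: 37.5 mmol/L × 136.08 g/mol × 0.342 L ÷ 1000 = 1.745 g
sodium carbonate: 25.4 mmol/L × 105.99 g/mol × 0.342 L ÷ 1000 = 0.921 g
pyridoxine hydrochloride: 6.21 mg/L × 0.342 L = 2.124 mg
nicotinic acid: 10.7 mg/L × 0.342 L = 3.659 mg

boric acid 8.158 mg; tryptone 6.361 g; sodium succinate hexahydrate 3.261 g; sodium acetate trihydrate 1.745 g; sodium carbonate 0.921 g; pyridoxine hydrochloride 2.124 mg; nicotinic acid 3.659 mg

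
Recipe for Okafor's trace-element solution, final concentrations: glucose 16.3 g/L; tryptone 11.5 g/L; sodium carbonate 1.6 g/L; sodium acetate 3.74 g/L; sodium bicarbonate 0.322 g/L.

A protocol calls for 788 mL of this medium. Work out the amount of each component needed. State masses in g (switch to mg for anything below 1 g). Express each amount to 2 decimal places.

glucose 12.84 g; tryptone 9.06 g; sodium carbonate 1.26 g; sodium acetate 2.95 g; sodium bicarbonate 253.74 mg

Target volume = 788 mL = 0.788 L.
glucose: 16.3 g/L × 0.788 L = 12.84 g
tryptone: 11.5 g/L × 0.788 L = 9.06 g
sodium carbonate: 1.6 g/L × 0.788 L = 1.26 g
sodium acetate: 3.74 g/L × 0.788 L = 2.95 g
sodium bicarbonate: 0.322 g/L × 0.788 L = 0.253736 g = 253.74 mg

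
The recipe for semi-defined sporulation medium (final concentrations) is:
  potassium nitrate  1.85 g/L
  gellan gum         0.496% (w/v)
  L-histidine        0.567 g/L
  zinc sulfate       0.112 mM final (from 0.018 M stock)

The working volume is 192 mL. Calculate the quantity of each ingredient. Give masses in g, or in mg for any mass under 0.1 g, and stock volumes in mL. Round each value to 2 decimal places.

potassium nitrate 0.36 g; gellan gum 0.95 g; L-histidine 0.11 g; zinc sulfate 1.19 mL

Target volume = 192 mL = 0.192 L.
potassium nitrate: 1.85 g/L × 0.192 L = 0.36 g
gellan gum: 0.496% w/v = 4.96 g/L → 4.96 × 0.192 L = 0.95 g
L-histidine: 0.567 g/L × 0.192 L = 0.11 g
zinc sulfate: dilute stock: 0.112 mM × 192 mL ÷ 18 mM = 1.19 mL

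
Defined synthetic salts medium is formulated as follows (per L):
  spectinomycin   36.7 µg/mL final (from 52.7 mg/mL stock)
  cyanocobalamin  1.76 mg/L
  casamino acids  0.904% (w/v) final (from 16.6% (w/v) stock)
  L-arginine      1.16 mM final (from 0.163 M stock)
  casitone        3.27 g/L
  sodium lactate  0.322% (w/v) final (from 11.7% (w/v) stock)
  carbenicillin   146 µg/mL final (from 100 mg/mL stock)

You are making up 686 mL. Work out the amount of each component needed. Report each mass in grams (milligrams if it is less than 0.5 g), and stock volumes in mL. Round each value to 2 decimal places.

Scale factor relative to 1 L: 0.686.
spectinomycin: dilute stock: 36.7 µg/mL × 686 mL ÷ 52700 µg/mL = 0.48 mL
cyanocobalamin: 1.76 mg/L × 0.686 L = 1.21 mg
casamino acids: V = C2·V2/C1 = 0.904% ÷ 16.6% × 686 mL = 37.36 mL
L-arginine: C1V1 = C2V2 → 1.16 mM × 686 mL ÷ 163 mM = 4.88 mL
casitone: 3.27 g/L × 0.686 L = 2.24 g
sodium lactate: V = C2·V2/C1 = 0.322% ÷ 11.7% × 686 mL = 18.88 mL
carbenicillin: C1V1 = C2V2 → 146 µg/mL × 686 mL ÷ 100000 µg/mL = 1.00 mL

spectinomycin 0.48 mL; cyanocobalamin 1.21 mg; casamino acids 37.36 mL; L-arginine 4.88 mL; casitone 2.24 g; sodium lactate 18.88 mL; carbenicillin 1.00 mL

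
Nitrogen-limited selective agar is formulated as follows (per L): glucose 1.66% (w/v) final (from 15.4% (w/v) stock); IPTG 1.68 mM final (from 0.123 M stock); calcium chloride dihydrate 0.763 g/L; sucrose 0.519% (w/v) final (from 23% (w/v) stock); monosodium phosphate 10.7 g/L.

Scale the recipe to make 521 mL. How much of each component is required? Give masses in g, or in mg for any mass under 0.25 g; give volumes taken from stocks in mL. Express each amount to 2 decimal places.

Target volume = 521 mL = 0.521 L.
glucose: V = C2·V2/C1 = 1.66% ÷ 15.4% × 521 mL = 56.16 mL
IPTG: V = C2·V2/C1 = 1.68 mM × 521 mL ÷ 123 mM = 7.12 mL
calcium chloride dihydrate: 0.763 g/L × 0.521 L = 0.40 g
sucrose: dilute stock: 0.519% ÷ 23% × 521 mL = 11.76 mL
monosodium phosphate: 10.7 g/L × 0.521 L = 5.57 g

glucose 56.16 mL; IPTG 7.12 mL; calcium chloride dihydrate 0.40 g; sucrose 11.76 mL; monosodium phosphate 5.57 g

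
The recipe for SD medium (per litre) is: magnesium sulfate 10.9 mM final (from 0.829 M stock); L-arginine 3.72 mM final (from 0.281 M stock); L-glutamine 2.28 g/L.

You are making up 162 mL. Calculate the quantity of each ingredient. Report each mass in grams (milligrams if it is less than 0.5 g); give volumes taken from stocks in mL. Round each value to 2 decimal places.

Scale factor relative to 1 L: 0.162.
magnesium sulfate: V = C2·V2/C1 = 10.9 mM × 162 mL ÷ 829 mM = 2.13 mL
L-arginine: C1V1 = C2V2 → 3.72 mM × 162 mL ÷ 281 mM = 2.14 mL
L-glutamine: 2.28 g/L × 0.162 L = 0.36936 g = 369.36 mg

magnesium sulfate 2.13 mL; L-arginine 2.14 mL; L-glutamine 369.36 mg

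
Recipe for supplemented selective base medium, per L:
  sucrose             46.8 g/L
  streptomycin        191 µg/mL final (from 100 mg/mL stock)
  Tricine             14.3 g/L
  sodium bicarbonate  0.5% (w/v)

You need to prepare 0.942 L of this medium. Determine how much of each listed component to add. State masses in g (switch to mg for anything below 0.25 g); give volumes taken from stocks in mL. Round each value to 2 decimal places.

sucrose 44.09 g; streptomycin 1.80 mL; Tricine 13.47 g; sodium bicarbonate 4.71 g

Working volume: 0.942 L.
sucrose: 46.8 g/L × 0.942 L = 44.09 g
streptomycin: V = C2·V2/C1 = 191 µg/mL × 942 mL ÷ 100000 µg/mL = 1.80 mL
Tricine: 14.3 g/L × 0.942 L = 13.47 g
sodium bicarbonate: 0.5% w/v = 5 g/L → 5 × 0.942 L = 4.71 g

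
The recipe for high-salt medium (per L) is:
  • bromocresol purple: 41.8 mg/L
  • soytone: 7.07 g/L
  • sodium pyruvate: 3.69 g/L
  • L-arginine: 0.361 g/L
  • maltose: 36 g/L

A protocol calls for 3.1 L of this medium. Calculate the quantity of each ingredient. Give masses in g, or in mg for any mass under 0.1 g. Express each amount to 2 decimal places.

Scale factor relative to 1 L: 3.1.
bromocresol purple: 41.8 mg/L × 3.1 L = 129.58 mg = 0.13 g
soytone: 7.07 g/L × 3.1 L = 21.92 g
sodium pyruvate: 3.69 g/L × 3.1 L = 11.44 g
L-arginine: 0.361 g/L × 3.1 L = 1.12 g
maltose: 36 g/L × 3.1 L = 111.60 g

bromocresol purple 0.13 g; soytone 21.92 g; sodium pyruvate 11.44 g; L-arginine 1.12 g; maltose 111.60 g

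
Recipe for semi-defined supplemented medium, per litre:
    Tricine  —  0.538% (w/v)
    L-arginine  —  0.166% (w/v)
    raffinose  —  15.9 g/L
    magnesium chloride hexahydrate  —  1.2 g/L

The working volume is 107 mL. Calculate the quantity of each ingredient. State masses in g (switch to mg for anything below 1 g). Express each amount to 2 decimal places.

Scale factor relative to 1 L: 0.107.
Tricine: 0.538 g per 100 mL × 107 mL ÷ 100 = 0.57566 g = 575.66 mg
L-arginine: 0.166% w/v = 1.66 g/L → 1.66 × 0.107 L = 0.17762 g = 177.62 mg
raffinose: 15.9 g/L × 0.107 L = 1.70 g
magnesium chloride hexahydrate: 1.2 g/L × 0.107 L = 0.1284 g = 128.40 mg

Tricine 575.66 mg; L-arginine 177.62 mg; raffinose 1.70 g; magnesium chloride hexahydrate 128.40 mg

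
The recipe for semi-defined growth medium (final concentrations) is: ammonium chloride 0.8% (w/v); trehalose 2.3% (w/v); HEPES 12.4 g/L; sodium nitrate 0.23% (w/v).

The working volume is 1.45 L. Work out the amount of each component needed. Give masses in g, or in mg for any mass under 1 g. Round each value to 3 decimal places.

ammonium chloride 11.600 g; trehalose 33.350 g; HEPES 17.980 g; sodium nitrate 3.335 g

Scale factor relative to 1 L: 1.45.
ammonium chloride: 0.8% w/v = 8 g/L → 8 × 1.45 L = 11.600 g
trehalose: 2.3 g per 100 mL × 1450 mL ÷ 100 = 33.350 g
HEPES: 12.4 g/L × 1.45 L = 17.980 g
sodium nitrate: 0.23% w/v = 2.3 g/L → 2.3 × 1.45 L = 3.335 g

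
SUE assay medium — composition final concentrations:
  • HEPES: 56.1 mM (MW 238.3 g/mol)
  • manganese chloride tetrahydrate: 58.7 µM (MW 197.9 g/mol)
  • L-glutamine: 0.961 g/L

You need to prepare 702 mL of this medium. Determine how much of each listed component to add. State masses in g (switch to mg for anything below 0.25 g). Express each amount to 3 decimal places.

Scale factor relative to 1 L: 0.702.
HEPES: 56.1 mmol/L × 238.3 g/mol × 0.702 L ÷ 1000 = 9.385 g
manganese chloride tetrahydrate: 58.7 µmol/L × 197.9 g/mol × 0.702 L ÷ 1000 = 8.155 mg
L-glutamine: 0.961 g/L × 0.702 L = 0.675 g

HEPES 9.385 g; manganese chloride tetrahydrate 8.155 mg; L-glutamine 0.675 g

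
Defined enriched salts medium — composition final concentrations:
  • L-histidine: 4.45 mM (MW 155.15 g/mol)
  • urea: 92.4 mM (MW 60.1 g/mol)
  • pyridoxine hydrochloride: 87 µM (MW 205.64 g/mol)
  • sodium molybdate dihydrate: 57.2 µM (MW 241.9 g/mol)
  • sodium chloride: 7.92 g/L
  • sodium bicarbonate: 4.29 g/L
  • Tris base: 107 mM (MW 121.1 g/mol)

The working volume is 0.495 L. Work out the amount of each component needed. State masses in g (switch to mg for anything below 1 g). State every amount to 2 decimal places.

Working volume: 0.495 L.
L-histidine: 4.45 mmol/L × 155.15 mg/mmol × 0.495 L = 341.76 mg
urea: 92.4 mmol/L × 60.1 g/mol × 0.495 L ÷ 1000 = 2.75 g
pyridoxine hydrochloride: 87 µmol/L × 205.64 g/mol × 0.495 L ÷ 1000 = 8.86 mg
sodium molybdate dihydrate: 57.2 µmol/L × 241.9 g/mol × 0.495 L ÷ 1000 = 6.85 mg
sodium chloride: 7.92 g/L × 0.495 L = 3.92 g
sodium bicarbonate: 4.29 g/L × 0.495 L = 2.12 g
Tris base: 107 mmol/L × 121.1 g/mol × 0.495 L ÷ 1000 = 6.41 g

L-histidine 341.76 mg; urea 2.75 g; pyridoxine hydrochloride 8.86 mg; sodium molybdate dihydrate 6.85 mg; sodium chloride 3.92 g; sodium bicarbonate 2.12 g; Tris base 6.41 g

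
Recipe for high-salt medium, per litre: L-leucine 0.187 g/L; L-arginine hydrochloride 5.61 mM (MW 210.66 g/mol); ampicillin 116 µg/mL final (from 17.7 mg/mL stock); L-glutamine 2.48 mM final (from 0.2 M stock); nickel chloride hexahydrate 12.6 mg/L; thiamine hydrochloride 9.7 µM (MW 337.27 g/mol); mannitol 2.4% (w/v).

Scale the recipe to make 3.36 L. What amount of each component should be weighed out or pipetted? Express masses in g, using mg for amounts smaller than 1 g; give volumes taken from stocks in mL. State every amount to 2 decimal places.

L-leucine 628.32 mg; L-arginine hydrochloride 3.97 g; ampicillin 22.02 mL; L-glutamine 41.66 mL; nickel chloride hexahydrate 42.34 mg; thiamine hydrochloride 10.99 mg; mannitol 80.64 g

Working volume: 3.36 L.
L-leucine: 0.187 g/L × 3.36 L = 0.62832 g = 628.32 mg
L-arginine hydrochloride: 5.61 mmol/L × 210.66 g/mol × 3.36 L ÷ 1000 = 3.97 g
ampicillin: V = C2·V2/C1 = 116 µg/mL × 3360 mL ÷ 17700 µg/mL = 22.02 mL
L-glutamine: V = C2·V2/C1 = 2.48 mM × 3360 mL ÷ 200 mM = 41.66 mL
nickel chloride hexahydrate: 12.6 mg/L × 3.36 L = 42.34 mg
thiamine hydrochloride: 9.7 µmol/L × 337.27 g/mol × 3.36 L ÷ 1000 = 10.99 mg
mannitol: 2.4 g per 100 mL × 3360 mL ÷ 100 = 80.64 g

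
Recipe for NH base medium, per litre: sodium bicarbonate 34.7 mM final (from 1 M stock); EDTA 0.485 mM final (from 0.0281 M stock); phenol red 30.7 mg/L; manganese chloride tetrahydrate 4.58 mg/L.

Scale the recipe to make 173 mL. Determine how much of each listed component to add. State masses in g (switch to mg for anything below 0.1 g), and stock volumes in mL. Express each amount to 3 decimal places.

sodium bicarbonate 6.003 mL; EDTA 2.986 mL; phenol red 5.311 mg; manganese chloride tetrahydrate 0.792 mg

Working volume: 173 mL = 0.173 L.
sodium bicarbonate: V = C2·V2/C1 = 34.7 mM × 173 mL ÷ 1000 mM = 6.003 mL
EDTA: C1V1 = C2V2 → 0.485 mM × 173 mL ÷ 28.1 mM = 2.986 mL
phenol red: 30.7 mg/L × 0.173 L = 5.311 mg
manganese chloride tetrahydrate: 4.58 mg/L × 0.173 L = 0.792 mg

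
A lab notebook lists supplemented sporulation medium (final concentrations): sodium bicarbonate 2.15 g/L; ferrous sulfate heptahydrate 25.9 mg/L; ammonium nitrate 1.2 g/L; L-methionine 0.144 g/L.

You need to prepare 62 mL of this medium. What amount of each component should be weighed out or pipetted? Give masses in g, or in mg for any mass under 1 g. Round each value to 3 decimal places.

Scale factor relative to 1 L: 0.062.
sodium bicarbonate: 2.15 g/L × 0.062 L = 0.1333 g = 133.300 mg
ferrous sulfate heptahydrate: 25.9 mg/L × 0.062 L = 1.606 mg
ammonium nitrate: 1.2 g/L × 0.062 L = 0.0744 g = 74.400 mg
L-methionine: 0.144 g/L × 0.062 L = 0.008928 g = 8.928 mg

sodium bicarbonate 133.300 mg; ferrous sulfate heptahydrate 1.606 mg; ammonium nitrate 74.400 mg; L-methionine 8.928 mg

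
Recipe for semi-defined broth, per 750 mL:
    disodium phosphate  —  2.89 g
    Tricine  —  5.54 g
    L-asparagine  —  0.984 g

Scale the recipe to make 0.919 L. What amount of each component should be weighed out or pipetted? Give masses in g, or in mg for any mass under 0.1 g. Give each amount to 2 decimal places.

disodium phosphate 3.54 g; Tricine 6.79 g; L-asparagine 1.21 g

Ratio of target to recipe volume: 919 / 750 = 1.22533.
disodium phosphate: 2.89 g × (919 mL / 750 mL) = 3.54 g
Tricine: 5.54 g × (919 mL / 750 mL) = 6.79 g
L-asparagine: 0.984 g × (919 mL / 750 mL) = 1.21 g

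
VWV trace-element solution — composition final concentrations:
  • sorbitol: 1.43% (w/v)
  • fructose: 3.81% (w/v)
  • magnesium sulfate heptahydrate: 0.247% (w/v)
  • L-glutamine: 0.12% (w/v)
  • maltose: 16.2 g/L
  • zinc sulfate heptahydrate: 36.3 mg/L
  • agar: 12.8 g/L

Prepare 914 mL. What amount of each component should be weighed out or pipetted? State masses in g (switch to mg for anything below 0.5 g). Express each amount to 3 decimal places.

sorbitol 13.070 g; fructose 34.823 g; magnesium sulfate heptahydrate 2.258 g; L-glutamine 1.097 g; maltose 14.807 g; zinc sulfate heptahydrate 33.178 mg; agar 11.699 g

Target volume = 914 mL = 0.914 L.
sorbitol: 1.43% w/v = 14.3 g/L → 14.3 × 0.914 L = 13.070 g
fructose: 3.81% w/v = 38.1 g/L → 38.1 × 0.914 L = 34.823 g
magnesium sulfate heptahydrate: 0.247 g per 100 mL × 914 mL ÷ 100 = 2.258 g
L-glutamine: 0.12 g per 100 mL × 914 mL ÷ 100 = 1.097 g
maltose: 16.2 g/L × 0.914 L = 14.807 g
zinc sulfate heptahydrate: 36.3 mg/L × 0.914 L = 33.178 mg
agar: 12.8 g/L × 0.914 L = 11.699 g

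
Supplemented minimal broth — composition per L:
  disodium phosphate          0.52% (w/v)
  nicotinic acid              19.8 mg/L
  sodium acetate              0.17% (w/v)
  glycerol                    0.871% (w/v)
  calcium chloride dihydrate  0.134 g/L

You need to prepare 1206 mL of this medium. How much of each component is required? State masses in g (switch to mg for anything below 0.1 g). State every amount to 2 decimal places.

disodium phosphate 6.27 g; nicotinic acid 23.88 mg; sodium acetate 2.05 g; glycerol 10.50 g; calcium chloride dihydrate 0.16 g

Working volume: 1206 mL = 1.206 L.
disodium phosphate: 0.52 g per 100 mL × 1206 mL ÷ 100 = 6.27 g
nicotinic acid: 19.8 mg/L × 1.206 L = 23.88 mg
sodium acetate: 0.17 g per 100 mL × 1206 mL ÷ 100 = 2.05 g
glycerol: 0.871% w/v = 8.71 g/L → 8.71 × 1.206 L = 10.50 g
calcium chloride dihydrate: 0.134 g/L × 1.206 L = 0.16 g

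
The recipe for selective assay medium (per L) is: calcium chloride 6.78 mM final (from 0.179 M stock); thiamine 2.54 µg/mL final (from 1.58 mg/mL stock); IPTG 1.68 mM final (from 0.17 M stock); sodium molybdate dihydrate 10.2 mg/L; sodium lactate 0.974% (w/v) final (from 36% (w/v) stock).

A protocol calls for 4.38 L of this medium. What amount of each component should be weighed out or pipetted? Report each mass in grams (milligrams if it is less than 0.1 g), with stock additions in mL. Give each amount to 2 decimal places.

Working volume: 4.38 L.
calcium chloride: C1V1 = C2V2 → 6.78 mM × 4380 mL ÷ 179 mM = 165.90 mL
thiamine: C1V1 = C2V2 → 2.54 µg/mL × 4380 mL ÷ 1580 µg/mL = 7.04 mL
IPTG: V = C2·V2/C1 = 1.68 mM × 4380 mL ÷ 170 mM = 43.28 mL
sodium molybdate dihydrate: 10.2 mg/L × 4.38 L = 44.68 mg
sodium lactate: V = C2·V2/C1 = 0.974% ÷ 36% × 4380 mL = 118.50 mL

calcium chloride 165.90 mL; thiamine 7.04 mL; IPTG 43.28 mL; sodium molybdate dihydrate 44.68 mg; sodium lactate 118.50 mL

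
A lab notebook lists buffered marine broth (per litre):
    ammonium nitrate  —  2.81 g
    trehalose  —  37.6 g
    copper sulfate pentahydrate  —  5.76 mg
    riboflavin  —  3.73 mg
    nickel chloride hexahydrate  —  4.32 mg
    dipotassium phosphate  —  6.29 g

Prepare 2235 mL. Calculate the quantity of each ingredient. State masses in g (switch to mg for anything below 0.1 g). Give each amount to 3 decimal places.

Ratio of target to recipe volume: 2235 / 1000 = 2.235.
ammonium nitrate: 2.81 g × (2235 mL / 1000 mL) = 6.280 g
trehalose: 37.6 g × (2235 mL / 1000 mL) = 84.036 g
copper sulfate pentahydrate: 5.76 mg × (2235 mL / 1000 mL) = 12.874 mg
riboflavin: 3.73 mg × (2235 mL / 1000 mL) = 8.337 mg
nickel chloride hexahydrate: 4.32 mg × (2235 mL / 1000 mL) = 9.655 mg
dipotassium phosphate: 6.29 g × (2235 mL / 1000 mL) = 14.058 g

ammonium nitrate 6.280 g; trehalose 84.036 g; copper sulfate pentahydrate 12.874 mg; riboflavin 8.337 mg; nickel chloride hexahydrate 9.655 mg; dipotassium phosphate 14.058 g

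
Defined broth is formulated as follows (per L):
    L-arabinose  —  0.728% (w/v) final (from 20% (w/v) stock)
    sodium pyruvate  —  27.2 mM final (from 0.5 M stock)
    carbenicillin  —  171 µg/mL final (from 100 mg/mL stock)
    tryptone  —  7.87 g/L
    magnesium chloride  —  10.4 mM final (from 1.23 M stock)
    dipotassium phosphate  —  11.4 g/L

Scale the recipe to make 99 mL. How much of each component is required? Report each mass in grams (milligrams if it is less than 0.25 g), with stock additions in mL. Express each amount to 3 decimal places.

Working volume: 99 mL = 0.099 L.
L-arabinose: C1V1 = C2V2 → 0.728% ÷ 20% × 99 mL = 3.604 mL
sodium pyruvate: C1V1 = C2V2 → 27.2 mM × 99 mL ÷ 500 mM = 5.386 mL
carbenicillin: C1V1 = C2V2 → 171 µg/mL × 99 mL ÷ 100000 µg/mL = 0.169 mL
tryptone: 7.87 g/L × 0.099 L = 0.779 g
magnesium chloride: V = C2·V2/C1 = 10.4 mM × 99 mL ÷ 1230 mM = 0.837 mL
dipotassium phosphate: 11.4 g/L × 0.099 L = 1.129 g

L-arabinose 3.604 mL; sodium pyruvate 5.386 mL; carbenicillin 0.169 mL; tryptone 0.779 g; magnesium chloride 0.837 mL; dipotassium phosphate 1.129 g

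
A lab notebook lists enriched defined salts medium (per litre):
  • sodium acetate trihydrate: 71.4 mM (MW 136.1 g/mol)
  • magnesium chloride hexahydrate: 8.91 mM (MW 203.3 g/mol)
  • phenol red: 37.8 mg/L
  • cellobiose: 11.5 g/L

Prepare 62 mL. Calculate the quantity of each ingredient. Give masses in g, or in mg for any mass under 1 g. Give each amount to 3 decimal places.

sodium acetate trihydrate 602.487 mg; magnesium chloride hexahydrate 112.307 mg; phenol red 2.344 mg; cellobiose 713.000 mg

Scale factor relative to 1 L: 0.062.
sodium acetate trihydrate: 71.4 mmol/L × 136.1 mg/mmol × 0.062 L = 602.487 mg
magnesium chloride hexahydrate: 8.91 mmol/L × 203.3 mg/mmol × 0.062 L = 112.307 mg
phenol red: 37.8 mg/L × 0.062 L = 2.344 mg
cellobiose: 11.5 g/L × 0.062 L = 0.713 g = 713.000 mg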